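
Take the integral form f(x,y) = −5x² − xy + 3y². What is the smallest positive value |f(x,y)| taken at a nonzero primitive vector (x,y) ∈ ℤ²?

descent: ρ → (3,7,-1)  [lands on river]
river: ρ → (-1,7,3)
river: ρ → (3,5,-3)
river: ρ → (-3,7,1)
river: ρ → (1,7,-3)
river: ρ → (-3,5,3)
closes: descent 1, river 6
min |a| on river = 1

1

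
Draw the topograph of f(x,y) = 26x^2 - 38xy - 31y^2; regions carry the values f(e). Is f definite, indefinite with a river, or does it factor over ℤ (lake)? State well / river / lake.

D = b²−4ac = (-38)² − 4·26·(-31) = 4668
D > 0 non-square ⇒ indefinite ⇒ periodic river

river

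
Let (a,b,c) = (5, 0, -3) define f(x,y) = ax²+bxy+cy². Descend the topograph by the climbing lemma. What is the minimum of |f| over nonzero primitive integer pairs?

descent: ρ → (-3,6,2)  [lands on river]
river: ρ → (2,6,-3)
closes: descent 1, river 2
min |a| on river = 2

2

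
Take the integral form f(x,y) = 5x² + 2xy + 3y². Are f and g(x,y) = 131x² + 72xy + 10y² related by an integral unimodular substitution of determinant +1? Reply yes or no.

D₁ = -56, D₂ = -56
f: flip: (5,2,3)→(3,-2,5)
f: reduced (well bottom): (3,-2,5) with a≤c, −a<b≤a
g: flip: (131,72,10)→(10,-72,131)
g: translate: b→8 (≡-72 mod 20), so (10,-72,131)→(10,8,3)
g: flip: (10,8,3)→(3,-8,10)
g: translate: b→-2 (≡-8 mod 6), so (3,-8,10)→(3,-2,5)
g: reduced (well bottom): (3,-2,5) with a≤c, −a<b≤a
reduced forms (3, -2, 5) vs (3, -2, 5) ⇒ equivalent

yes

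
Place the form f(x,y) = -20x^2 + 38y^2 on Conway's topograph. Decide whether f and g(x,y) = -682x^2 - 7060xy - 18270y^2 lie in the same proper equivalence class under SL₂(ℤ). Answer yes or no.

D₁ = 3040, D₂ = 3040
river cycle of f (length 14): (-20, 40, 18), (18, 32, -28), (-28, 24, 22), (22, 20, -30), (-30, 40, 12), (12, 32, -42), (-42, 52, 2), (2, 52, -42), (-42, 32, 12), (12, 40, -30), … (4 more)
river cycle of g (length 14): (-20, 40, 18), (18, 32, -28), (-28, 24, 22), (22, 20, -30), (-30, 40, 12), (12, 32, -42), (-42, 52, 2), (2, 52, -42), (-42, 32, 12), (12, 40, -30), … (4 more)
cycles coincide ⇒ equivalent

yes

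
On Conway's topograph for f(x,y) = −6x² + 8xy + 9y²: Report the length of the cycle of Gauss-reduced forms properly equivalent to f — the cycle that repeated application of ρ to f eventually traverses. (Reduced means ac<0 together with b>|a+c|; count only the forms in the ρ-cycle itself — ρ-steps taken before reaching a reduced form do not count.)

D = 280, ⌊√D⌋ = 16
river: ρ → (9,10,-5)
river: ρ → (-5,10,9)
river: ρ → (9,8,-6)
river: ρ → (-6,16,1)
river: ρ → (1,16,-6)
river: ρ → (-6,8,9)
ρ-cycle length = 6 (tail of 0 descent steps not counted)

6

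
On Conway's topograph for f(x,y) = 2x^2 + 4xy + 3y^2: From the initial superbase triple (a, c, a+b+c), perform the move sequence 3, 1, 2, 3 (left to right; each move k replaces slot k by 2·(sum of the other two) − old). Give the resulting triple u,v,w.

start (2,3,9) = (f(1,0),f(0,1),f(1,1))
replace slot 3: 2·(2+3) − 9 = 1 → (2,3,1)
replace slot 1: 2·(3+1) − 2 = 6 → (6,3,1)
replace slot 2: 2·(6+1) − 3 = 11 → (6,11,1)
replace slot 3: 2·(6+11) − 1 = 33 → (6,11,33)

6,11,33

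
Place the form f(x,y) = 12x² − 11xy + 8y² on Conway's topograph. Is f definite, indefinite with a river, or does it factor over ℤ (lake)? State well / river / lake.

D = b²−4ac = (-11)² − 4·12·8 = -263
D < 0 ⇒ definite ⇒ every region one sign ⇒ single well

well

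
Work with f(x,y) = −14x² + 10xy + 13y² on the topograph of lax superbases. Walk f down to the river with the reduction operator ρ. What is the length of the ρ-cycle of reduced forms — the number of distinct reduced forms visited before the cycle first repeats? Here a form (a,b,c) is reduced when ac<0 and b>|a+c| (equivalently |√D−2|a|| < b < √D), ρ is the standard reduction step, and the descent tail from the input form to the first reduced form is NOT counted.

D = 828, ⌊√D⌋ = 28
river: ρ → (13,16,-11)
river: ρ → (-11,28,1)
river: ρ → (1,28,-11)
river: ρ → (-11,16,13)
river: ρ → (13,10,-14)
river: ρ → (-14,18,9)
river: ρ → (9,18,-14)
river: ρ → (-14,10,13)
ρ-cycle length = 8 (tail of 0 descent steps not counted)

8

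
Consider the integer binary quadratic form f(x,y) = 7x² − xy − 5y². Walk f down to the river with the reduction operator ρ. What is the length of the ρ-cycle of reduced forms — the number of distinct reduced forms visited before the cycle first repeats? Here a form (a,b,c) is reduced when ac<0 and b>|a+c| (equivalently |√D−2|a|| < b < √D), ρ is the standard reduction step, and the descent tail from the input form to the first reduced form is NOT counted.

D = 141, ⌊√D⌋ = 11
descent: ρ → (-5,11,1)  [lands on river]
river: ρ → (1,11,-5)
river: ρ → (-5,9,3)
river: ρ → (3,9,-5)
ρ-cycle length = 4 (tail of 1 descent step not counted)

4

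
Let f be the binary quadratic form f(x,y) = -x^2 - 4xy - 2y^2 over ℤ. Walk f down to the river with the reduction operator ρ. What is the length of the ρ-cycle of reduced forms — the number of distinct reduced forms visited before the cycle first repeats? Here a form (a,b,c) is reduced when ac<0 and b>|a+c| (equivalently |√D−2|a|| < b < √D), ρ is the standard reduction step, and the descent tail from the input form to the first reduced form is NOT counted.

D = 8, ⌊√D⌋ = 2
descent: ρ → (-2,0,1)
descent: ρ → (1,2,-1)  [lands on river]
river: ρ → (-1,2,1)
ρ-cycle length = 2 (tail of 2 descent steps not counted)

2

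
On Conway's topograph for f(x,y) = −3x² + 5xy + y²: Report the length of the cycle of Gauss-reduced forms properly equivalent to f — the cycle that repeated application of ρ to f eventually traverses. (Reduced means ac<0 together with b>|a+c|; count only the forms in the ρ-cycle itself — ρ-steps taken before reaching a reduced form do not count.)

D = 37, ⌊√D⌋ = 6
river: ρ → (1,5,-3)
river: ρ → (-3,1,3)
river: ρ → (3,5,-1)
river: ρ → (-1,5,3)
river: ρ → (3,1,-3)
river: ρ → (-3,5,1)
ρ-cycle length = 6 (tail of 0 descent steps not counted)

6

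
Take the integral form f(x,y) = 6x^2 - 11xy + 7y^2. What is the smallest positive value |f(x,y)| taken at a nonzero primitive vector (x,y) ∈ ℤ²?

translate: b→1 (≡-11 mod 12), so (6,-11,7)→(6,1,2)
flip: (6,1,2)→(2,-1,6)
reduced (well bottom): (2,-1,6) with a≤c, −a<b≤a
well minimum = a = 2

2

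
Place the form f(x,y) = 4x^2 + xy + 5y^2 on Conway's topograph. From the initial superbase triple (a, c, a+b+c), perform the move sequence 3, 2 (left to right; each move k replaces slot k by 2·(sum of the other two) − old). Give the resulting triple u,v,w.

start (4,5,10) = (f(1,0),f(0,1),f(1,1))
replace slot 3: 2·(4+5) − 10 = 8 → (4,5,8)
replace slot 2: 2·(4+8) − 5 = 19 → (4,19,8)

4,19,8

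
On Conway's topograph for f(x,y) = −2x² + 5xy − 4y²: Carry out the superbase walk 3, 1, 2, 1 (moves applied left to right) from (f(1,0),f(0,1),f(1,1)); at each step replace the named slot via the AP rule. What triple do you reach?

start (-2,-4,-1) = (f(1,0),f(0,1),f(1,1))
replace slot 3: 2·((-2)+(-4)) − (-1) = -11 → (-2,-4,-11)
replace slot 1: 2·((-4)+(-11)) − (-2) = -28 → (-28,-4,-11)
replace slot 2: 2·((-28)+(-11)) − (-4) = -74 → (-28,-74,-11)
replace slot 1: 2·((-74)+(-11)) − (-28) = -142 → (-142,-74,-11)

-142,-74,-11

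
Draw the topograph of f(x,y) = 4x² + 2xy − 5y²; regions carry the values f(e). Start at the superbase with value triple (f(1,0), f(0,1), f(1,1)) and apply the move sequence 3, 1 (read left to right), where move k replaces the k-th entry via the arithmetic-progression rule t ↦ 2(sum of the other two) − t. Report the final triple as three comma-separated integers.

start (4,-5,1) = (f(1,0),f(0,1),f(1,1))
replace slot 3: 2·(4+(-5)) − 1 = -3 → (4,-5,-3)
replace slot 1: 2·((-5)+(-3)) − 4 = -20 → (-20,-5,-3)

-20,-5,-3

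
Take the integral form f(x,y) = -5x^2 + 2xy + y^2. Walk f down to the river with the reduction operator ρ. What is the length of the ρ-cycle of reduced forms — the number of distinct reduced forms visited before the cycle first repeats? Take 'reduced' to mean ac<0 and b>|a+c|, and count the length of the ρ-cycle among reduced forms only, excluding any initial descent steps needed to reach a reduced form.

D = 24, ⌊√D⌋ = 4
descent: ρ → (1,4,-2)  [lands on river]
river: ρ → (-2,4,1)
ρ-cycle length = 2 (tail of 1 descent step not counted)

2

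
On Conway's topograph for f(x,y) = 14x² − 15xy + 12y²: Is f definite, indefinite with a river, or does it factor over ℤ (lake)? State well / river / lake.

D = b²−4ac = (-15)² − 4·14·12 = -447
D < 0 ⇒ definite ⇒ every region one sign ⇒ single well

well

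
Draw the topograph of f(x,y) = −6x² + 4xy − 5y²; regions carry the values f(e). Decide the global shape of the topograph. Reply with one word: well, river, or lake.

D = b²−4ac = 4² − 4·(-6)·(-5) = -104
D < 0 ⇒ definite ⇒ every region one sign ⇒ single well

well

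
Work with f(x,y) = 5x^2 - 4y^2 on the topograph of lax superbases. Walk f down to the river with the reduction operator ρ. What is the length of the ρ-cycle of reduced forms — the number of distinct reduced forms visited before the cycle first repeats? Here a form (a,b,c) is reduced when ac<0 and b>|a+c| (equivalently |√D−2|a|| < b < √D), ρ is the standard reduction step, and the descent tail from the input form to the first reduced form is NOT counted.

D = 80, ⌊√D⌋ = 8
descent: ρ → (-4,8,1)  [lands on river]
river: ρ → (1,8,-4)
ρ-cycle length = 2 (tail of 1 descent step not counted)

2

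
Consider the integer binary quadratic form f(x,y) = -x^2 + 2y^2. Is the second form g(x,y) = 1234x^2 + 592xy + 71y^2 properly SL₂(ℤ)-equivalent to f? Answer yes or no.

D₁ = 8, D₂ = 8
river cycle of f (length 2): (-1, 2, 1), (1, 2, -1)
river cycle of g (length 2): (-1, 2, 1), (1, 2, -1)
cycles coincide ⇒ equivalent

yes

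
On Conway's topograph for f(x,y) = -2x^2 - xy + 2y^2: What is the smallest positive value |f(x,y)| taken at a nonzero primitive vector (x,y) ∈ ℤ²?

descent: ρ → (2,1,-2)  [lands on river]
river: ρ → (-2,3,1)
river: ρ → (1,3,-2)
river: ρ → (-2,1,2)
river: ρ → (2,3,-1)
river: ρ → (-1,3,2)
closes: descent 1, river 6
min |a| on river = 1

1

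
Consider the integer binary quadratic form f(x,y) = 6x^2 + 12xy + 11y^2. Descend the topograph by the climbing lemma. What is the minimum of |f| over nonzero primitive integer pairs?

translate: b→0 (≡12 mod 12), so (6,12,11)→(6,0,5)
flip: (6,0,5)→(5,0,6)
reduced (well bottom): (5,0,6) with a≤c, −a<b≤a
well minimum = a = 5

5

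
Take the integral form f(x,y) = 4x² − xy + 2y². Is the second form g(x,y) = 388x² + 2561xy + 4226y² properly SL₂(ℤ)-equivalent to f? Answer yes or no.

D₁ = -31, D₂ = -31
f: flip: (4,-1,2)→(2,1,4)
f: reduced (well bottom): (2,1,4) with a≤c, −a<b≤a
g: translate: b→233 (≡2561 mod 776), so (388,2561,4226)→(388,233,35)
g: flip: (388,233,35)→(35,-233,388)
g: translate: b→-23 (≡-233 mod 70), so (35,-233,388)→(35,-23,4)
g: flip: (35,-23,4)→(4,23,35)
g: translate: b→-1 (≡23 mod 8), so (4,23,35)→(4,-1,2)
g: flip: (4,-1,2)→(2,1,4)
g: reduced (well bottom): (2,1,4) with a≤c, −a<b≤a
reduced forms (2, 1, 4) vs (2, 1, 4) ⇒ equivalent

yes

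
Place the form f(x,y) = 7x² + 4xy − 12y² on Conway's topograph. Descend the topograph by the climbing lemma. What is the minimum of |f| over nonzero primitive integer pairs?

descent: ρ → (-12,-4,7)
descent: ρ → (7,18,-1)  [lands on river]
river: ρ → (-1,18,7)
river: ρ → (7,10,-9)
river: ρ → (-9,8,8)
river: ρ → (8,8,-9)
river: ρ → (-9,10,7)
closes: descent 2, river 6
min |a| on river = 1

1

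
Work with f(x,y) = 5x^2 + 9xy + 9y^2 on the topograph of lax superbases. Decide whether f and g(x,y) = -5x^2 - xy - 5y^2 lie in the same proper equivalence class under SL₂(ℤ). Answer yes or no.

D₁ = -99, D₂ = -99
f: translate: b→-1 (≡9 mod 10), so (5,9,9)→(5,-1,5)
f: flip: (5,-1,5)→(5,1,5)
f: reduced (well bottom): (5,1,5) with a≤c, −a<b≤a
g is negative-definite; reduce −g:
−g: reduced (well bottom): (5,1,5) with a≤c, −a<b≤a
flip sign back: reduced form of g is (-5,-1,-5)
reduced forms (5, 1, 5) vs (-5, -1, -5) ⇒ inequivalent

no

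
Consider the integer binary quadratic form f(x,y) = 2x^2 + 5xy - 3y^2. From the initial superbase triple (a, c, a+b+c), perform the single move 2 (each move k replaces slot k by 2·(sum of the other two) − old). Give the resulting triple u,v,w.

start (2,-3,4) = (f(1,0),f(0,1),f(1,1))
replace slot 2: 2·(2+4) − (-3) = 15 → (2,15,4)

2,15,4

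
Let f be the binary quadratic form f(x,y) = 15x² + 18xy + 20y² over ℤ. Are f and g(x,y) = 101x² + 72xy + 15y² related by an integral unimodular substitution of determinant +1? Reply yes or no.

D₁ = -876, D₂ = -876
f: translate: b→-12 (≡18 mod 30), so (15,18,20)→(15,-12,17)
f: reduced (well bottom): (15,-12,17) with a≤c, −a<b≤a
g: flip: (101,72,15)→(15,-72,101)
g: translate: b→-12 (≡-72 mod 30), so (15,-72,101)→(15,-12,17)
g: reduced (well bottom): (15,-12,17) with a≤c, −a<b≤a
reduced forms (15, -12, 17) vs (15, -12, 17) ⇒ equivalent

yes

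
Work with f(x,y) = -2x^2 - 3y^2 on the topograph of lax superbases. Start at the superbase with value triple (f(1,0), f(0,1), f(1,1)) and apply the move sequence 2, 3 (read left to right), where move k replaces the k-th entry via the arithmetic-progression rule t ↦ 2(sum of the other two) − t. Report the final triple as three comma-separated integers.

start (-2,-3,-5) = (f(1,0),f(0,1),f(1,1))
replace slot 2: 2·((-2)+(-5)) − (-3) = -11 → (-2,-11,-5)
replace slot 3: 2·((-2)+(-11)) − (-5) = -21 → (-2,-11,-21)

-2,-11,-21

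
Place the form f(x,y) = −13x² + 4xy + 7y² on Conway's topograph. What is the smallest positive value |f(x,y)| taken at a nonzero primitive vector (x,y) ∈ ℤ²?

descent: ρ → (7,10,-10)  [lands on river]
river: ρ → (-10,10,7)
river: ρ → (7,18,-2)
river: ρ → (-2,18,7)
closes: descent 1, river 4
min |a| on river = 2

2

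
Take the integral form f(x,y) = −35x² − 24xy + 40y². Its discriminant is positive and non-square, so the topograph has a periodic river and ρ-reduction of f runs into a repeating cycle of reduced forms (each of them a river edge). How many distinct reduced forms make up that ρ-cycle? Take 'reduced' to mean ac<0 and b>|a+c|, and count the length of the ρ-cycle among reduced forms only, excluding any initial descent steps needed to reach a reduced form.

D = 6176, ⌊√D⌋ = 78
descent: ρ → (40,24,-35)  [lands on river]
river: ρ → (-35,46,29)
river: ρ → (29,70,-11)
river: ρ → (-11,62,53)
river: ρ → (53,44,-20)
river: ρ → (-20,76,5)
river: ρ → (5,74,-35)
river: ρ → (-35,66,13)
river: ρ → (13,64,-40)
river: ρ → (-40,16,37)
river: ρ → (37,58,-19)
river: ρ → (-19,56,40)
ρ-cycle length = 12 (tail of 1 descent step not counted)

12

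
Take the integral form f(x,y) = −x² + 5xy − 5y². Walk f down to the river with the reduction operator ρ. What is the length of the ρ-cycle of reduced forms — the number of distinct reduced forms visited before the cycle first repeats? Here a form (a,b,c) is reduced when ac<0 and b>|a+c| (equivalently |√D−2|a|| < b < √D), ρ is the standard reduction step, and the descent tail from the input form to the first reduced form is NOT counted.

D = 5, ⌊√D⌋ = 2
descent: ρ → (-5,5,-1)
descent: ρ → (-1,1,1)  [lands on river]
river: ρ → (1,1,-1)
ρ-cycle length = 2 (tail of 2 descent steps not counted)

2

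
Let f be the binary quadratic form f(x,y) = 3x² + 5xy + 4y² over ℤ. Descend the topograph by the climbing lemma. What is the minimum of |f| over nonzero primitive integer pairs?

translate: b→-1 (≡5 mod 6), so (3,5,4)→(3,-1,2)
flip: (3,-1,2)→(2,1,3)
reduced (well bottom): (2,1,3) with a≤c, −a<b≤a
well minimum = a = 2

2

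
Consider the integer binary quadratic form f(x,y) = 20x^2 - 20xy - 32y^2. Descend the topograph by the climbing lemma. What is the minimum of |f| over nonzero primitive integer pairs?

descent: ρ → (-32,20,20)  [lands on river]
river: ρ → (20,20,-32)
river: ρ → (-32,44,8)
river: ρ → (8,52,-8)
river: ρ → (-8,44,32)
river: ρ → (32,20,-20)
river: ρ → (-20,20,32)
river: ρ → (32,44,-8)
river: ρ → (-8,52,8)
river: ρ → (8,44,-32)
closes: descent 1, river 10
min |a| on river = 8

8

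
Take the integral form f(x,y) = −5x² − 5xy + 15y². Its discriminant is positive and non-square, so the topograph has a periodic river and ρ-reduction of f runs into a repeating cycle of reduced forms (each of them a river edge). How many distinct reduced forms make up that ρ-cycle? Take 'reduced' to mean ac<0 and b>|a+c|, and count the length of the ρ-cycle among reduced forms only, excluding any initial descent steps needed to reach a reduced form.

D = 325, ⌊√D⌋ = 18
descent: ρ → (15,5,-5)
descent: ρ → (-5,15,5)  [lands on river]
river: ρ → (5,15,-5)
ρ-cycle length = 2 (tail of 2 descent steps not counted)

2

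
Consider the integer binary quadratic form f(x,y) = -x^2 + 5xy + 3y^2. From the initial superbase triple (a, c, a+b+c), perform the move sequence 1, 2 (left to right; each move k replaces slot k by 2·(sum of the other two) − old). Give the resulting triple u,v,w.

start (-1,3,7) = (f(1,0),f(0,1),f(1,1))
replace slot 1: 2·(3+7) − (-1) = 21 → (21,3,7)
replace slot 2: 2·(21+7) − 3 = 53 → (21,53,7)

21,53,7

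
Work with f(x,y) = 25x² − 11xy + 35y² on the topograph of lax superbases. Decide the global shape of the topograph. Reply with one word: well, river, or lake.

D = b²−4ac = (-11)² − 4·25·35 = -3379
D < 0 ⇒ definite ⇒ every region one sign ⇒ single well

well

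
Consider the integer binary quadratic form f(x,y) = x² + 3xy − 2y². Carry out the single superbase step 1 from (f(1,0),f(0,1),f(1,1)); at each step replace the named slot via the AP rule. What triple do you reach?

start (1,-2,2) = (f(1,0),f(0,1),f(1,1))
replace slot 1: 2·((-2)+2) − 1 = -1 → (-1,-2,2)

-1,-2,2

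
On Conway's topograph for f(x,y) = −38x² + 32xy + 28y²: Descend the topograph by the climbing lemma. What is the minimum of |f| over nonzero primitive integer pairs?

river: ρ → (28,24,-42)
river: ρ → (-42,60,10)
river: ρ → (10,60,-42)
river: ρ → (-42,24,28)
river: ρ → (28,32,-38)
river: ρ → (-38,44,22)
river: ρ → (22,44,-38)
river: ρ → (-38,32,28)
closes: descent 0, river 8
min |a| on river = 10

10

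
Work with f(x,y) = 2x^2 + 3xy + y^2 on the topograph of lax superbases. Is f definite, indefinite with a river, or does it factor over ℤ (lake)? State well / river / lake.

D = b²−4ac = 3² − 4·2·1 = 1
D = 1² is a perfect square ⇒ form factors over ℤ ⇒ lakes

lake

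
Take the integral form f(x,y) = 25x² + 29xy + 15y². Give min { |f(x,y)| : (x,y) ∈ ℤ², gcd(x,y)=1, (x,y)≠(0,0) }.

translate: b→-21 (≡29 mod 50), so (25,29,15)→(25,-21,11)
flip: (25,-21,11)→(11,21,25)
translate: b→-1 (≡21 mod 22), so (11,21,25)→(11,-1,15)
reduced (well bottom): (11,-1,15) with a≤c, −a<b≤a
well minimum = a = 11

11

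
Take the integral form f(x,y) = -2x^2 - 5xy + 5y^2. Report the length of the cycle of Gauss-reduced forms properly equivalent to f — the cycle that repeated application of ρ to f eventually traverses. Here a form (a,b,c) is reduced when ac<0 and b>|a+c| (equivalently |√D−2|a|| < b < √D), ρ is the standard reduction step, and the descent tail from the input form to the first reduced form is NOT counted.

D = 65, ⌊√D⌋ = 8
descent: ρ → (5,5,-2)  [lands on river]
river: ρ → (-2,7,2)
river: ρ → (2,5,-5)
river: ρ → (-5,5,2)
river: ρ → (2,7,-2)
river: ρ → (-2,5,5)
ρ-cycle length = 6 (tail of 1 descent step not counted)

6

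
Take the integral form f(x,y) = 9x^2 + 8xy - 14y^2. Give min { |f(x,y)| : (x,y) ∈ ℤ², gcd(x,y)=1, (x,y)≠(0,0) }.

river: ρ → (-14,20,3)
river: ρ → (3,22,-7)
river: ρ → (-7,20,6)
river: ρ → (6,16,-13)
river: ρ → (-13,10,9)
river: ρ → (9,8,-14)
closes: descent 0, river 6
min |a| on river = 3

3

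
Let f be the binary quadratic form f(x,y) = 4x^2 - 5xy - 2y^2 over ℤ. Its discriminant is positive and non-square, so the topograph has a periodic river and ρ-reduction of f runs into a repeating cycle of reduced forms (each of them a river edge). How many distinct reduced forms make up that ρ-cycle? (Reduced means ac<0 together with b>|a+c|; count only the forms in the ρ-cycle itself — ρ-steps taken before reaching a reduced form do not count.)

D = 57, ⌊√D⌋ = 7
descent: ρ → (-2,5,4)  [lands on river]
river: ρ → (4,3,-3)
river: ρ → (-3,3,4)
river: ρ → (4,5,-2)
river: ρ → (-2,7,1)
river: ρ → (1,7,-2)
ρ-cycle length = 6 (tail of 1 descent step not counted)

6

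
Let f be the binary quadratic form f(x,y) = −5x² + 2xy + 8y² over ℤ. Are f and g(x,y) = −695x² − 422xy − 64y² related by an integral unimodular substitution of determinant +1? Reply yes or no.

D₁ = 164, D₂ = 164
river cycle of f (length 6): (-5, 12, 1), (1, 12, -5), (-5, 8, 5), (5, 12, -1), (-1, 12, 5), (5, 8, -5)
river cycle of g (length 6): (-5, 12, 1), (1, 12, -5), (-5, 8, 5), (5, 12, -1), (-1, 12, 5), (5, 8, -5)
cycles coincide ⇒ equivalent

yes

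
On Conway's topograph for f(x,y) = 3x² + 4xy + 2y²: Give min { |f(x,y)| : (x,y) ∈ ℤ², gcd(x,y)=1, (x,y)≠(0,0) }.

translate: b→-2 (≡4 mod 6), so (3,4,2)→(3,-2,1)
flip: (3,-2,1)→(1,2,3)
translate: b→0 (≡2 mod 2), so (1,2,3)→(1,0,2)
reduced (well bottom): (1,0,2) with a≤c, −a<b≤a
well minimum = a = 1

1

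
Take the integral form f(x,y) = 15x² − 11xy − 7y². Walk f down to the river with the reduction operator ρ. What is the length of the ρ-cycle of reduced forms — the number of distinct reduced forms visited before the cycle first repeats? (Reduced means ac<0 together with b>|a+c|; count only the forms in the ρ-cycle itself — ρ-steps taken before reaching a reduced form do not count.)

D = 541, ⌊√D⌋ = 23
descent: ρ → (-7,11,15)  [lands on river]
river: ρ → (15,19,-3)
river: ρ → (-3,23,1)
river: ρ → (1,23,-3)
river: ρ → (-3,19,15)
river: ρ → (15,11,-7)
river: ρ → (-7,17,9)
river: ρ → (9,19,-5)
river: ρ → (-5,21,5)
river: ρ → (5,19,-9)
river: ρ → (-9,17,7)
river: ρ → (7,11,-15)
river: ρ → (-15,19,3)
river: ρ → (3,23,-1)
river: ρ → (-1,23,3)
river: ρ → (3,19,-15)
river: ρ → (-15,11,7)
river: ρ → (7,17,-9)
river: ρ → (-9,19,5)
river: ρ → (5,21,-5)
river: ρ → (-5,19,9)
river: ρ → (9,17,-7)
ρ-cycle length = 22 (tail of 1 descent step not counted)

22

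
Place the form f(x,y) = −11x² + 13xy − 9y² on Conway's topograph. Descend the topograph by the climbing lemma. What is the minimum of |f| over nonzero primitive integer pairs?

translate: b→9 (≡-13 mod 22), so (11,-13,9)→(11,9,7)
flip: (11,9,7)→(7,-9,11)
translate: b→5 (≡-9 mod 14), so (7,-9,11)→(7,5,9)
reduced (well bottom): (7,5,9) with a≤c, −a<b≤a
well minimum |f| = |-7| = 7 (negative-definite)

7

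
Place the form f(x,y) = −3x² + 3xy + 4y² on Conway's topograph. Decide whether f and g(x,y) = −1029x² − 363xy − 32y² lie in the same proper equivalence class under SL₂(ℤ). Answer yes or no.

D₁ = 57, D₂ = 57
river cycle of f (length 6): (4, 5, -2), (-2, 7, 1), (1, 7, -2), (-2, 5, 4), (4, 3, -3), (-3, 3, 4)
river cycle of g (length 6): (-3, 3, 4), (4, 5, -2), (-2, 7, 1), (1, 7, -2), (-2, 5, 4), (4, 3, -3)
cycles coincide ⇒ equivalent

yes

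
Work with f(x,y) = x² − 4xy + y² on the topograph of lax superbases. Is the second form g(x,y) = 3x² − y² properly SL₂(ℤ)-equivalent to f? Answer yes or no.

D₁ = 12, D₂ = 12
river cycle of f (length 2): (1, 2, -2), (-2, 2, 1)
river cycle of g (length 2): (-1, 2, 2), (2, 2, -1)
cycles differ ⇒ inequivalent

no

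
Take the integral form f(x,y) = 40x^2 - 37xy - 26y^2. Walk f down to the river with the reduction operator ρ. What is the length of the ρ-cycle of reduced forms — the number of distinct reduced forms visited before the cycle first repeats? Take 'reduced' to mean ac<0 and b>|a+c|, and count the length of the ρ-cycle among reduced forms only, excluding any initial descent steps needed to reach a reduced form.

D = 5529, ⌊√D⌋ = 74
descent: ρ → (-26,37,40)  [lands on river]
river: ρ → (40,43,-23)
river: ρ → (-23,49,34)
river: ρ → (34,19,-38)
river: ρ → (-38,57,15)
river: ρ → (15,63,-26)
river: ρ → (-26,41,37)
river: ρ → (37,33,-30)
river: ρ → (-30,27,40)
river: ρ → (40,53,-17)
river: ρ → (-17,49,46)
river: ρ → (46,43,-20)
river: ρ → (-20,37,52)
river: ρ → (52,67,-5)
river: ρ → (-5,73,10)
river: ρ → (10,67,-26)
ρ-cycle length = 16 (tail of 1 descent step not counted)

16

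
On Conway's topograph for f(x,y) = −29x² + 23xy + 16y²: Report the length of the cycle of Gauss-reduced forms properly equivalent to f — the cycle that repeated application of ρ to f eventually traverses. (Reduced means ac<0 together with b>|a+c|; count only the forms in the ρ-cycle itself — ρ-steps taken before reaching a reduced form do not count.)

D = 2385, ⌊√D⌋ = 48
river: ρ → (16,41,-11)
river: ρ → (-11,47,4)
river: ρ → (4,41,-44)
river: ρ → (-44,47,1)
river: ρ → (1,47,-44)
river: ρ → (-44,41,4)
river: ρ → (4,47,-11)
river: ρ → (-11,41,16)
river: ρ → (16,23,-29)
river: ρ → (-29,35,10)
river: ρ → (10,45,-9)
river: ρ → (-9,45,10)
river: ρ → (10,35,-29)
river: ρ → (-29,23,16)
ρ-cycle length = 14 (tail of 0 descent steps not counted)

14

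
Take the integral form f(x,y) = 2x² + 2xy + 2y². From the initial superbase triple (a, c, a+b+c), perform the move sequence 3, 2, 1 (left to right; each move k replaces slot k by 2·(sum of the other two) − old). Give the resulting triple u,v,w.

start (2,2,6) = (f(1,0),f(0,1),f(1,1))
replace slot 3: 2·(2+2) − 6 = 2 → (2,2,2)
replace slot 2: 2·(2+2) − 2 = 6 → (2,6,2)
replace slot 1: 2·(6+2) − 2 = 14 → (14,6,2)

14,6,2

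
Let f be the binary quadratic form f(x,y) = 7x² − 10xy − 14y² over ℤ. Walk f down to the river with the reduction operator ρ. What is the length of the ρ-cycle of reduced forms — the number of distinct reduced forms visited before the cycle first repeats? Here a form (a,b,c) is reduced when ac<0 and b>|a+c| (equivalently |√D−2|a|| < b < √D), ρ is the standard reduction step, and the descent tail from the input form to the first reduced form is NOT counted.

D = 492, ⌊√D⌋ = 22
descent: ρ → (-14,10,7)  [lands on river]
river: ρ → (7,18,-6)
river: ρ → (-6,18,7)
river: ρ → (7,10,-14)
river: ρ → (-14,18,3)
river: ρ → (3,18,-14)
ρ-cycle length = 6 (tail of 1 descent step not counted)

6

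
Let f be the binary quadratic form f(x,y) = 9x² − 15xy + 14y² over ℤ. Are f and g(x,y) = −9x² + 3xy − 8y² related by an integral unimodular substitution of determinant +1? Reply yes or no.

D₁ = -279, D₂ = -279
f: translate: b→3 (≡-15 mod 18), so (9,-15,14)→(9,3,8)
f: flip: (9,3,8)→(8,-3,9)
f: reduced (well bottom): (8,-3,9) with a≤c, −a<b≤a
g is negative-definite; reduce −g:
−g: flip: (9,-3,8)→(8,3,9)
−g: reduced (well bottom): (8,3,9) with a≤c, −a<b≤a
flip sign back: reduced form of g is (-8,-3,-9)
reduced forms (8, -3, 9) vs (-8, -3, -9) ⇒ inequivalent

no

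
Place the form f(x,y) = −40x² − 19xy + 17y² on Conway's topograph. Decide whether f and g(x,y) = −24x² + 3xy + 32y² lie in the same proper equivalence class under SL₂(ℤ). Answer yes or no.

D₁ = 3081, D₂ = 3081
river cycle of f (length 8): (17, 53, -4), (-4, 51, 30), (30, 9, -25), (-25, 41, 14), (14, 43, -22), (-22, 45, 12), (12, 51, -10), (-10, 49, 17)
river cycle of g (length 10): (-24, 51, 5), (5, 49, -34), (-34, 19, 20), (20, 21, -33), (-33, 45, 8), (8, 51, -15), (-15, 39, 26), (26, 13, -28), (-28, 43, 11), (11, 45, -24)
cycles differ ⇒ inequivalent

no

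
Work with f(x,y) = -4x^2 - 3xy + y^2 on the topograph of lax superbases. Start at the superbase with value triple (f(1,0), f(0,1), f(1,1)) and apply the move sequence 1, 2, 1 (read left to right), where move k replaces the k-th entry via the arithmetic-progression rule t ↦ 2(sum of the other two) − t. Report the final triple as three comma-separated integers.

start (-4,1,-6) = (f(1,0),f(0,1),f(1,1))
replace slot 1: 2·(1+(-6)) − (-4) = -6 → (-6,1,-6)
replace slot 2: 2·((-6)+(-6)) − 1 = -25 → (-6,-25,-6)
replace slot 1: 2·((-25)+(-6)) − (-6) = -56 → (-56,-25,-6)

-56,-25,-6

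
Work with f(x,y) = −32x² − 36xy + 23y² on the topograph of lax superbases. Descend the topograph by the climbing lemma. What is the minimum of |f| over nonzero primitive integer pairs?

descent: ρ → (23,36,-32)  [lands on river]
river: ρ → (-32,28,27)
river: ρ → (27,26,-33)
river: ρ → (-33,40,20)
river: ρ → (20,40,-33)
river: ρ → (-33,26,27)
river: ρ → (27,28,-32)
river: ρ → (-32,36,23)
river: ρ → (23,56,-12)
river: ρ → (-12,64,3)
river: ρ → (3,62,-33)
river: ρ → (-33,4,32)
river: ρ → (32,60,-5)
river: ρ → (-5,60,32)
river: ρ → (32,4,-33)
river: ρ → (-33,62,3)
river: ρ → (3,64,-12)
river: ρ → (-12,56,23)
closes: descent 1, river 18
min |a| on river = 3

3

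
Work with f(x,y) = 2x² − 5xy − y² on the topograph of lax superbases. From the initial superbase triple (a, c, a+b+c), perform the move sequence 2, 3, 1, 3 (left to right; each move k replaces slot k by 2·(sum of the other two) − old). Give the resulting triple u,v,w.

start (2,-1,-4) = (f(1,0),f(0,1),f(1,1))
replace slot 2: 2·(2+(-4)) − (-1) = -3 → (2,-3,-4)
replace slot 3: 2·(2+(-3)) − (-4) = 2 → (2,-3,2)
replace slot 1: 2·((-3)+2) − 2 = -4 → (-4,-3,2)
replace slot 3: 2·((-4)+(-3)) − 2 = -16 → (-4,-3,-16)

-4,-3,-16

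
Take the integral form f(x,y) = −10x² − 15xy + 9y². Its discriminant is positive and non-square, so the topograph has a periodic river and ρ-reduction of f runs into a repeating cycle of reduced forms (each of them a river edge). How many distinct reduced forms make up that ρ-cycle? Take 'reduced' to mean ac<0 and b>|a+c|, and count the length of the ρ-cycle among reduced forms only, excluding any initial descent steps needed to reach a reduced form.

D = 585, ⌊√D⌋ = 24
descent: ρ → (9,15,-10)  [lands on river]
river: ρ → (-10,5,14)
river: ρ → (14,23,-1)
river: ρ → (-1,23,14)
river: ρ → (14,5,-10)
river: ρ → (-10,15,9)
river: ρ → (9,21,-4)
river: ρ → (-4,19,14)
river: ρ → (14,9,-9)
river: ρ → (-9,9,14)
river: ρ → (14,19,-4)
river: ρ → (-4,21,9)
ρ-cycle length = 12 (tail of 1 descent step not counted)

12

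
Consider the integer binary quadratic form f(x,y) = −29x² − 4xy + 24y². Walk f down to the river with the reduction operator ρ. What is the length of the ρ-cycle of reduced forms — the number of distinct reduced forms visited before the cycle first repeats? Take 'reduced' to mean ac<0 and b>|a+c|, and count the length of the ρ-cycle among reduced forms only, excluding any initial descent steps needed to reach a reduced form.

D = 2800, ⌊√D⌋ = 52
descent: ρ → (24,52,-1)  [lands on river]
river: ρ → (-1,52,24)
river: ρ → (24,44,-9)
river: ρ → (-9,46,19)
river: ρ → (19,30,-25)
river: ρ → (-25,20,24)
river: ρ → (24,28,-21)
river: ρ → (-21,14,31)
river: ρ → (31,48,-4)
river: ρ → (-4,48,31)
river: ρ → (31,14,-21)
river: ρ → (-21,28,24)
river: ρ → (24,20,-25)
river: ρ → (-25,30,19)
river: ρ → (19,46,-9)
river: ρ → (-9,44,24)
ρ-cycle length = 16 (tail of 1 descent step not counted)

16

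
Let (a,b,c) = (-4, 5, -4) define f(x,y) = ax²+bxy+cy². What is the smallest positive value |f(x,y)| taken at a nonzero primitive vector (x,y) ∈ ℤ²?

translate: b→3 (≡-5 mod 8), so (4,-5,4)→(4,3,3)
flip: (4,3,3)→(3,-3,4)
translate: b→3 (≡-3 mod 6), so (3,-3,4)→(3,3,4)
reduced (well bottom): (3,3,4) with a≤c, −a<b≤a
well minimum |f| = |-3| = 3 (negative-definite)

3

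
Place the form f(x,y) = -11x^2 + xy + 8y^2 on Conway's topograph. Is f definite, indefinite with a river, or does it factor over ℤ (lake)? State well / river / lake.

D = b²−4ac = 1² − 4·(-11)·8 = 353
D > 0 non-square ⇒ indefinite ⇒ periodic river

river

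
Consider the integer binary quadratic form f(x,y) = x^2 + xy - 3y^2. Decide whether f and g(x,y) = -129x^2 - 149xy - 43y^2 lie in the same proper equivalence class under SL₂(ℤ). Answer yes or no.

D₁ = 13, D₂ = 13
river cycle of f (length 2): (1, 3, -1), (-1, 3, 1)
river cycle of g (length 2): (1, 3, -1), (-1, 3, 1)
cycles coincide ⇒ equivalent

yes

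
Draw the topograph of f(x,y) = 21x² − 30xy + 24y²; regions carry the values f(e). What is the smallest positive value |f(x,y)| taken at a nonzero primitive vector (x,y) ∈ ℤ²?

translate: b→12 (≡-30 mod 42), so (21,-30,24)→(21,12,15)
flip: (21,12,15)→(15,-12,21)
reduced (well bottom): (15,-12,21) with a≤c, −a<b≤a
well minimum = a = 15

15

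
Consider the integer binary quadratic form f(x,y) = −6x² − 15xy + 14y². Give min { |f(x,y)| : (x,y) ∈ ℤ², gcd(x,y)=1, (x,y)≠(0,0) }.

descent: ρ → (14,15,-6)  [lands on river]
river: ρ → (-6,21,5)
river: ρ → (5,19,-10)
river: ρ → (-10,21,3)
river: ρ → (3,21,-10)
river: ρ → (-10,19,5)
river: ρ → (5,21,-6)
river: ρ → (-6,15,14)
river: ρ → (14,13,-7)
river: ρ → (-7,15,12)
river: ρ → (12,9,-10)
river: ρ → (-10,11,11)
river: ρ → (11,11,-10)
river: ρ → (-10,9,12)
river: ρ → (12,15,-7)
river: ρ → (-7,13,14)
closes: descent 1, river 16
min |a| on river = 3

3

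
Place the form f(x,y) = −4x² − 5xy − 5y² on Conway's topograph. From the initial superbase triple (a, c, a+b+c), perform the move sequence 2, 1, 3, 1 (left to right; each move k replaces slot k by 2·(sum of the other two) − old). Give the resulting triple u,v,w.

start (-4,-5,-14) = (f(1,0),f(0,1),f(1,1))
replace slot 2: 2·((-4)+(-14)) − (-5) = -31 → (-4,-31,-14)
replace slot 1: 2·((-31)+(-14)) − (-4) = -86 → (-86,-31,-14)
replace slot 3: 2·((-86)+(-31)) − (-14) = -220 → (-86,-31,-220)
replace slot 1: 2·((-31)+(-220)) − (-86) = -416 → (-416,-31,-220)

-416,-31,-220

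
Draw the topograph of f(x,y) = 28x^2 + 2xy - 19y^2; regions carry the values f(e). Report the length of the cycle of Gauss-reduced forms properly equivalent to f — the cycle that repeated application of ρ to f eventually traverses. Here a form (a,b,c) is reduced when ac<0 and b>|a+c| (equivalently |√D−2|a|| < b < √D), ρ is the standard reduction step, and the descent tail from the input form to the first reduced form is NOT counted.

D = 2132, ⌊√D⌋ = 46
descent: ρ → (-19,36,11)  [lands on river]
river: ρ → (11,30,-28)
river: ρ → (-28,26,13)
river: ρ → (13,26,-28)
river: ρ → (-28,30,11)
river: ρ → (11,36,-19)
river: ρ → (-19,40,7)
river: ρ → (7,44,-7)
river: ρ → (-7,40,19)
river: ρ → (19,36,-11)
river: ρ → (-11,30,28)
river: ρ → (28,26,-13)
river: ρ → (-13,26,28)
river: ρ → (28,30,-11)
river: ρ → (-11,36,19)
river: ρ → (19,40,-7)
river: ρ → (-7,44,7)
river: ρ → (7,40,-19)
ρ-cycle length = 18 (tail of 1 descent step not counted)

18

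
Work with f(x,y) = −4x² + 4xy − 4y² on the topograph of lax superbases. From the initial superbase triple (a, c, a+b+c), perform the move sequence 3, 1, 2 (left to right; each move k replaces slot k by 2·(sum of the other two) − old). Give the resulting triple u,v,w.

start (-4,-4,-4) = (f(1,0),f(0,1),f(1,1))
replace slot 3: 2·((-4)+(-4)) − (-4) = -12 → (-4,-4,-12)
replace slot 1: 2·((-4)+(-12)) − (-4) = -28 → (-28,-4,-12)
replace slot 2: 2·((-28)+(-12)) − (-4) = -76 → (-28,-76,-12)

-28,-76,-12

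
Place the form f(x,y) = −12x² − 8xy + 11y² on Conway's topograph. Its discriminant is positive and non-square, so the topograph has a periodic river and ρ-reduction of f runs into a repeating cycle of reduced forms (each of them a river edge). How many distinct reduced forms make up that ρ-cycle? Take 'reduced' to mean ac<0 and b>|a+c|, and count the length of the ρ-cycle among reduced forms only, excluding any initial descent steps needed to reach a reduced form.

D = 592, ⌊√D⌋ = 24
descent: ρ → (11,8,-12)  [lands on river]
river: ρ → (-12,16,7)
river: ρ → (7,12,-16)
river: ρ → (-16,20,3)
river: ρ → (3,22,-9)
river: ρ → (-9,14,11)
ρ-cycle length = 6 (tail of 1 descent step not counted)

6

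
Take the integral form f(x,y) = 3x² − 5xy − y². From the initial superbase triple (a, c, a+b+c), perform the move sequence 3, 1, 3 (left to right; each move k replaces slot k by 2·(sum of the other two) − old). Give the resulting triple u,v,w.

start (3,-1,-3) = (f(1,0),f(0,1),f(1,1))
replace slot 3: 2·(3+(-1)) − (-3) = 7 → (3,-1,7)
replace slot 1: 2·((-1)+7) − 3 = 9 → (9,-1,7)
replace slot 3: 2·(9+(-1)) − 7 = 9 → (9,-1,9)

9,-1,9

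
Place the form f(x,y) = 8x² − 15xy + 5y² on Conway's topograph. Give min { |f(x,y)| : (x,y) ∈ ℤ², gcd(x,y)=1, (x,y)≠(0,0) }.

descent: ρ → (5,5,-2)  [lands on river]
river: ρ → (-2,7,2)
river: ρ → (2,5,-5)
river: ρ → (-5,5,2)
river: ρ → (2,7,-2)
river: ρ → (-2,5,5)
closes: descent 1, river 6
min |a| on river = 2

2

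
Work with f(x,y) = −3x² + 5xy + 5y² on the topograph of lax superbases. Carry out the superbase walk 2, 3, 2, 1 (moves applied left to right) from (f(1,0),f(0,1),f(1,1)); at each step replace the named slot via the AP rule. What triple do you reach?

start (-3,5,7) = (f(1,0),f(0,1),f(1,1))
replace slot 2: 2·((-3)+7) − 5 = 3 → (-3,3,7)
replace slot 3: 2·((-3)+3) − 7 = -7 → (-3,3,-7)
replace slot 2: 2·((-3)+(-7)) − 3 = -23 → (-3,-23,-7)
replace slot 1: 2·((-23)+(-7)) − (-3) = -57 → (-57,-23,-7)

-57,-23,-7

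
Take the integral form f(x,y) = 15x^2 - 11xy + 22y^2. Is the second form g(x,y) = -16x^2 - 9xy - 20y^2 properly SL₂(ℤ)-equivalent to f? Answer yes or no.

D₁ = -1199, D₂ = -1199
f: reduced (well bottom): (15,-11,22) with a≤c, −a<b≤a
g is negative-definite; reduce −g:
−g: reduced (well bottom): (16,9,20) with a≤c, −a<b≤a
flip sign back: reduced form of g is (-16,-9,-20)
reduced forms (15, -11, 22) vs (-16, -9, -20) ⇒ inequivalent

no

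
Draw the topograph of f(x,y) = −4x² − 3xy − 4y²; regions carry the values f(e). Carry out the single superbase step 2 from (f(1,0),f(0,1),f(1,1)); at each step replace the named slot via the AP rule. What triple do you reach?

start (-4,-4,-11) = (f(1,0),f(0,1),f(1,1))
replace slot 2: 2·((-4)+(-11)) − (-4) = -26 → (-4,-26,-11)

-4,-26,-11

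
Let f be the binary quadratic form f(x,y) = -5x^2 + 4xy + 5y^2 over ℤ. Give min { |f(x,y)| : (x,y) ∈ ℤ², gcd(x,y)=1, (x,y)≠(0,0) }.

river: ρ → (5,6,-4)
river: ρ → (-4,10,1)
river: ρ → (1,10,-4)
river: ρ → (-4,6,5)
river: ρ → (5,4,-5)
river: ρ → (-5,6,4)
river: ρ → (4,10,-1)
river: ρ → (-1,10,4)
river: ρ → (4,6,-5)
river: ρ → (-5,4,5)
closes: descent 0, river 10
min |a| on river = 1

1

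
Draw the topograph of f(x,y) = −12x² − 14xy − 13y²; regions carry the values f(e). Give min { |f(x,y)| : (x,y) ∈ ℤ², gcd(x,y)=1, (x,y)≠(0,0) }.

translate: b→-10 (≡14 mod 24), so (12,14,13)→(12,-10,11)
flip: (12,-10,11)→(11,10,12)
reduced (well bottom): (11,10,12) with a≤c, −a<b≤a
well minimum |f| = |-11| = 11 (negative-definite)

11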